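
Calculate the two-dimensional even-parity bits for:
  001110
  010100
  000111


Row parities: 101
Column parities: 011101

Row P: 101, Col P: 011101, Corner: 0


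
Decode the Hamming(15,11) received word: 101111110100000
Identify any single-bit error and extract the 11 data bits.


Syndrome = 0: no error detected

Data: 11110100000 (no errors)


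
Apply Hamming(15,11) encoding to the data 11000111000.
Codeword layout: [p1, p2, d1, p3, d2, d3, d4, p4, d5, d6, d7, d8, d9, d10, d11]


Parity bits: p1=1, p2=1, p3=0, p4=1

111010010111000


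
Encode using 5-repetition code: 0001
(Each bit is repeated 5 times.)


Each bit -> 5 copies

00000000000000011111


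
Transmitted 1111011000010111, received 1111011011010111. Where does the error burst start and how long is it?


XOR: 0000000011000000

Burst at position 8, length 2


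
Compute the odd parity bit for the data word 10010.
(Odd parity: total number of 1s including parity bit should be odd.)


Number of 1s in data: 2
Parity bit: 1

1


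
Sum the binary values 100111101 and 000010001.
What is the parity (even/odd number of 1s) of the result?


100111101 = 317
000010001 = 17
Sum = 334 = 101001110
1s count = 5

odd parity (5 ones in 101001110)


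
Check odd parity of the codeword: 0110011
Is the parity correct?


Number of 1s: 4

No, parity error (4 ones)


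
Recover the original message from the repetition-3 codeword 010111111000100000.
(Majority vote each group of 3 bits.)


Groups: 010, 111, 111, 000, 100, 000
Majority votes: 011000

011000


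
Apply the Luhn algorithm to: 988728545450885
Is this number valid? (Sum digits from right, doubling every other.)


Luhn sum = 89
89 mod 10 = 9

Invalid (Luhn sum mod 10 = 9)


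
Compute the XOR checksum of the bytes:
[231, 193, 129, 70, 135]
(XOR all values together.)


XOR chain: 231 ^ 193 ^ 129 ^ 70 ^ 135 = 102

102


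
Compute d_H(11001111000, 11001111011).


XOR: 00000000011
Count of 1s: 2

2


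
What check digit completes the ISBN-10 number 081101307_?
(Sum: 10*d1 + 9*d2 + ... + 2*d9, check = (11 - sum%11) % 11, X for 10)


Weighted sum: 118
118 mod 11 = 8

Check digit: 3


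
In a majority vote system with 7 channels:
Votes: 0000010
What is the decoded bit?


Ones: 1 out of 7
Threshold: 4

0 (1/7 voted 1)


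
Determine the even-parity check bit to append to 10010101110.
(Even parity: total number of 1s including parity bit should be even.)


Number of 1s in data: 6
Parity bit: 0

0


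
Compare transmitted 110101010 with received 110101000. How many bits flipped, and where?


XOR: 000000010

1 error(s) at position(s): 7


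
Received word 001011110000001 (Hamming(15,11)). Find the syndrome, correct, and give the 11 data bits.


Syndrome = 0: no error detected

Data: 11110000001 (no errors)


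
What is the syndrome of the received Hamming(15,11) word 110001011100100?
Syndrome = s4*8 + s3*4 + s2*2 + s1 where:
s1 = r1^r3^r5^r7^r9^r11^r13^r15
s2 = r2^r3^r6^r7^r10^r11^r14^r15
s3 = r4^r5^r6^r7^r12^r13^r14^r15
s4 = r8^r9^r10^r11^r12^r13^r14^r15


s1=1, s2=1, s3=0, s4=0

Syndrome = 3 (error at position 3)


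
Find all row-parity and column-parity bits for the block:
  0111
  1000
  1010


Row parities: 110
Column parities: 0101

Row P: 110, Col P: 0101, Corner: 0


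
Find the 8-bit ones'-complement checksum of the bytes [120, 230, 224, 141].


Sum = 715 mod 256 = 203
Complement = 52

52


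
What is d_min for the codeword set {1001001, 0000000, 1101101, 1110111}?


Comparing all pairs, minimum distance: 2
Can detect 1 errors, correct 0 errors

2


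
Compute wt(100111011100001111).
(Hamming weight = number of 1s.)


Counting 1s in 100111011100001111

11


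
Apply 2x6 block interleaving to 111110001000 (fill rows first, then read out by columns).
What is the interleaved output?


Matrix:
  111110
  001000
Read columns: 101011101000

101011101000


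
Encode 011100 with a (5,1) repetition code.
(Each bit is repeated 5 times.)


Each bit -> 5 copies

000001111111111111110000000000


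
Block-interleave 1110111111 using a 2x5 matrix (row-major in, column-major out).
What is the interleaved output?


Matrix:
  11101
  11111
Read columns: 1111110111

1111110111


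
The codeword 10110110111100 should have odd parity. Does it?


Number of 1s: 9

Yes, parity is correct (9 ones)


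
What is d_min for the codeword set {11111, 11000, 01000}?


Comparing all pairs, minimum distance: 1
Can detect 0 errors, correct 0 errors

1


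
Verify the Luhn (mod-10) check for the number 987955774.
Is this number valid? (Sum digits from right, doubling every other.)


Luhn sum = 54
54 mod 10 = 4

Invalid (Luhn sum mod 10 = 4)


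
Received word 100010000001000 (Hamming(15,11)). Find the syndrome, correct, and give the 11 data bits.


Syndrome = 8: error at position 8

Data: 01000001000 (corrected bit 8)


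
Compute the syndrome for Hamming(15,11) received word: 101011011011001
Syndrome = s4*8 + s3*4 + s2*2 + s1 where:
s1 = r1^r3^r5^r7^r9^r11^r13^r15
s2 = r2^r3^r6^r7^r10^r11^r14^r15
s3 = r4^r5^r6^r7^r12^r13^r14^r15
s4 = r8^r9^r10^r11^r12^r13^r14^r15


s1=0, s2=0, s3=0, s4=1

Syndrome = 8 (error at position 8)


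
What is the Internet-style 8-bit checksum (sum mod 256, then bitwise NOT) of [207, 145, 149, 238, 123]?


Sum = 862 mod 256 = 94
Complement = 161

161


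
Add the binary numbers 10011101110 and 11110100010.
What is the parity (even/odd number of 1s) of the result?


10011101110 = 1262
11110100010 = 1954
Sum = 3216 = 110010010000
1s count = 4

even parity (4 ones in 110010010000)


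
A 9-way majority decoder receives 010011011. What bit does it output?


Ones: 5 out of 9
Threshold: 5

1 (5/9 voted 1)


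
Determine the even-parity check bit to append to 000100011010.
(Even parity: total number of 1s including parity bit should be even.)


Number of 1s in data: 4
Parity bit: 0

0


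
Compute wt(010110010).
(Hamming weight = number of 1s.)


Counting 1s in 010110010

4


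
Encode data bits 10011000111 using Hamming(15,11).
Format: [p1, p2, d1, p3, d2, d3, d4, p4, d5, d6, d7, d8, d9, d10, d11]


Parity bits: p1=1, p2=0, p3=0, p4=0

101000101000111


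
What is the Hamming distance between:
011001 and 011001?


XOR: 000000
Count of 1s: 0

0


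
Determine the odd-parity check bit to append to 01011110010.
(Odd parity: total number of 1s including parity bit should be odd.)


Number of 1s in data: 6
Parity bit: 1

1


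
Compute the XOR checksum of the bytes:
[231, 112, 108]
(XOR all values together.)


XOR chain: 231 ^ 112 ^ 108 = 251

251


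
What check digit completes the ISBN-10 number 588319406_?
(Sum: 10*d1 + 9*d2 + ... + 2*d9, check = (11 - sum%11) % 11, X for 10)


Weighted sum: 286
286 mod 11 = 0

Check digit: 0


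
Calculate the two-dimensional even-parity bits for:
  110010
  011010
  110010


Row parities: 111
Column parities: 011010

Row P: 111, Col P: 011010, Corner: 1


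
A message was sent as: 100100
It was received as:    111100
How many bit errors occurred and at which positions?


XOR: 011000

2 error(s) at position(s): 1, 2


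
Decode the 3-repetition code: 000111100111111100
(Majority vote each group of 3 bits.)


Groups: 000, 111, 100, 111, 111, 100
Majority votes: 010110

010110


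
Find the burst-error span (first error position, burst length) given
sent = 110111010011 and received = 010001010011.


XOR: 100110000000

Burst at position 0, length 5


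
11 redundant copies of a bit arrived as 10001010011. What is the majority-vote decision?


Ones: 5 out of 11
Threshold: 6

0 (5/11 voted 1)


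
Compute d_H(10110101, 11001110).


XOR: 01111011
Count of 1s: 6

6


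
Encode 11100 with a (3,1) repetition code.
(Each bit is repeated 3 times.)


Each bit -> 3 copies

111111111000000


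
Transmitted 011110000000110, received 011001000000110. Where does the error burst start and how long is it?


XOR: 000111000000000

Burst at position 3, length 3


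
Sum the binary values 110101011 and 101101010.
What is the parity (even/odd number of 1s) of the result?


110101011 = 427
101101010 = 362
Sum = 789 = 1100010101
1s count = 5

odd parity (5 ones in 1100010101)


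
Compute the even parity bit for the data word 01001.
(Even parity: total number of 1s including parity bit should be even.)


Number of 1s in data: 2
Parity bit: 0

0


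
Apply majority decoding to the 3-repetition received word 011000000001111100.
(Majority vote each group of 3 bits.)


Groups: 011, 000, 000, 001, 111, 100
Majority votes: 100010

100010


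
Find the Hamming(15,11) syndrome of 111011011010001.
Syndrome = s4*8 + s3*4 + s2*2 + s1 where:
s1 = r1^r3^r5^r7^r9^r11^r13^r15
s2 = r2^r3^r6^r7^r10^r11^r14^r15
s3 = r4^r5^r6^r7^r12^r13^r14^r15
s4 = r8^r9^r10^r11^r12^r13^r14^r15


s1=0, s2=1, s3=1, s4=0

Syndrome = 6 (error at position 6)


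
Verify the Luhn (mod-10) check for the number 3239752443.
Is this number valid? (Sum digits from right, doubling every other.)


Luhn sum = 52
52 mod 10 = 2

Invalid (Luhn sum mod 10 = 2)


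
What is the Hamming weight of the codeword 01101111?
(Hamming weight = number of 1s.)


Counting 1s in 01101111

6


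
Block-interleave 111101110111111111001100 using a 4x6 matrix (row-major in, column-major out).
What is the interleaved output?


Matrix:
  111101
  110111
  111111
  001100
Read columns: 111011101011111101101110

111011101011111101101110


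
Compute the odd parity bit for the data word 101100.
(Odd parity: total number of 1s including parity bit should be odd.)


Number of 1s in data: 3
Parity bit: 0

0


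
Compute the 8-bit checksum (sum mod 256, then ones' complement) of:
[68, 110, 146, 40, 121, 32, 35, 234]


Sum = 786 mod 256 = 18
Complement = 237

237


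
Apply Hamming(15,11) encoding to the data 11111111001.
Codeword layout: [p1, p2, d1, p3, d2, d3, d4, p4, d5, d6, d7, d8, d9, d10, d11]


Parity bits: p1=0, p2=0, p3=1, p4=1

001111111111001


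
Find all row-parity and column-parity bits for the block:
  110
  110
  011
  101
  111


Row parities: 00001
Column parities: 001

Row P: 00001, Col P: 001, Corner: 1


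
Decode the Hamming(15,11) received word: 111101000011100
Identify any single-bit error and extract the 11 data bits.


Syndrome = 8: error at position 8

Data: 10100011100 (corrected bit 8)


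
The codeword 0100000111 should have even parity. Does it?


Number of 1s: 4

Yes, parity is correct (4 ones)


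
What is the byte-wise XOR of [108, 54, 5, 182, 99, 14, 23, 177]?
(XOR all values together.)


XOR chain: 108 ^ 54 ^ 5 ^ 182 ^ 99 ^ 14 ^ 23 ^ 177 = 34

34


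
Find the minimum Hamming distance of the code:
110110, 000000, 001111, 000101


Comparing all pairs, minimum distance: 2
Can detect 1 errors, correct 0 errors

2


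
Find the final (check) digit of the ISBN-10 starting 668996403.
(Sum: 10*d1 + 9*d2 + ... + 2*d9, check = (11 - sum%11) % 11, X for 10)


Weighted sum: 347
347 mod 11 = 6

Check digit: 5


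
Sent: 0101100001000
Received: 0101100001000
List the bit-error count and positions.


XOR: 0000000000000

0 errors (received matches sent)


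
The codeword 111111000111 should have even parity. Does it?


Number of 1s: 9

No, parity error (9 ones)


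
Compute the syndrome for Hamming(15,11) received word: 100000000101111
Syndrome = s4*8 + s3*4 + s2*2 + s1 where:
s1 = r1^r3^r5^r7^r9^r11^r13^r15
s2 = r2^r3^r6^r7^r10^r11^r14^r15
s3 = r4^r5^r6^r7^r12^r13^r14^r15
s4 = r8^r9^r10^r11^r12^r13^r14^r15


s1=1, s2=1, s3=0, s4=1

Syndrome = 11 (error at position 11)


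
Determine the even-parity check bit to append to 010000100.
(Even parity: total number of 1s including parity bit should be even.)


Number of 1s in data: 2
Parity bit: 0

0


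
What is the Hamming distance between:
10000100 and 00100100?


XOR: 10100000
Count of 1s: 2

2


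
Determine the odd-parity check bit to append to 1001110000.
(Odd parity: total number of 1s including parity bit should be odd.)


Number of 1s in data: 4
Parity bit: 1

1


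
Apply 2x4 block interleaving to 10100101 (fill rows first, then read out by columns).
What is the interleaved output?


Matrix:
  1010
  0101
Read columns: 10011001

10011001


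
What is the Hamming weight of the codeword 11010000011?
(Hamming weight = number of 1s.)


Counting 1s in 11010000011

5


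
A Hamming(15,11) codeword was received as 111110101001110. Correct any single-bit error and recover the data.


Syndrome = 0: no error detected

Data: 11011001110 (no errors)


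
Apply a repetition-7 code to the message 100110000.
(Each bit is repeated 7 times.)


Each bit -> 7 copies

111111100000000000000111111111111110000000000000000000000000000


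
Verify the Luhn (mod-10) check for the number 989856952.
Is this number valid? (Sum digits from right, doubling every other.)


Luhn sum = 52
52 mod 10 = 2

Invalid (Luhn sum mod 10 = 2)


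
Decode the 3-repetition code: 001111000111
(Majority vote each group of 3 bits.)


Groups: 001, 111, 000, 111
Majority votes: 0101

0101


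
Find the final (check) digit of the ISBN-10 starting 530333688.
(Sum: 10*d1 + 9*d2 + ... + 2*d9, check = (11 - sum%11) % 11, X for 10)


Weighted sum: 195
195 mod 11 = 8

Check digit: 3


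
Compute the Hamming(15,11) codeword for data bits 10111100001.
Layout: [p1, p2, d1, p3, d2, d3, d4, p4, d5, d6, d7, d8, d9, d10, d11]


Parity bits: p1=0, p2=1, p3=1, p4=1

011101111100001


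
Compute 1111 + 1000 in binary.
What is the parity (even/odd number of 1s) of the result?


1111 = 15
1000 = 8
Sum = 23 = 10111
1s count = 4

even parity (4 ones in 10111)


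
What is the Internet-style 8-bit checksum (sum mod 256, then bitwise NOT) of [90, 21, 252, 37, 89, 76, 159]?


Sum = 724 mod 256 = 212
Complement = 43

43


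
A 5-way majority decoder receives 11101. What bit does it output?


Ones: 4 out of 5
Threshold: 3

1 (4/5 voted 1)


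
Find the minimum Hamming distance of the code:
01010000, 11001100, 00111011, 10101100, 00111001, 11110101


Comparing all pairs, minimum distance: 1
Can detect 0 errors, correct 0 errors

1


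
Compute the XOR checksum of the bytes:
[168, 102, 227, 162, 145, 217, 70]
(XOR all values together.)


XOR chain: 168 ^ 102 ^ 227 ^ 162 ^ 145 ^ 217 ^ 70 = 129

129


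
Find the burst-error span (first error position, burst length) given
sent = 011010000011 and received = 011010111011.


XOR: 000000111000

Burst at position 6, length 3


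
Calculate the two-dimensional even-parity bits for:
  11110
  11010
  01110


Row parities: 011
Column parities: 01010

Row P: 011, Col P: 01010, Corner: 0


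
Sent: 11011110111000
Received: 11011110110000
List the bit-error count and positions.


XOR: 00000000001000

1 error(s) at position(s): 10


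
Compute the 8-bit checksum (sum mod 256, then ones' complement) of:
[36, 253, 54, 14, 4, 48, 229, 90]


Sum = 728 mod 256 = 216
Complement = 39

39


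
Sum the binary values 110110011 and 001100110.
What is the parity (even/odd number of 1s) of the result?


110110011 = 435
001100110 = 102
Sum = 537 = 1000011001
1s count = 4

even parity (4 ones in 1000011001)


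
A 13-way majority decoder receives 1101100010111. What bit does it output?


Ones: 8 out of 13
Threshold: 7

1 (8/13 voted 1)


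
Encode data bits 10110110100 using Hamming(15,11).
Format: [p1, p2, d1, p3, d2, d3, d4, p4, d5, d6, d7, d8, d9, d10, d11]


Parity bits: p1=0, p2=1, p3=1, p4=1

011101110110100


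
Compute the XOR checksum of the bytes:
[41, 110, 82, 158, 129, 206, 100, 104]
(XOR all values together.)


XOR chain: 41 ^ 110 ^ 82 ^ 158 ^ 129 ^ 206 ^ 100 ^ 104 = 200

200


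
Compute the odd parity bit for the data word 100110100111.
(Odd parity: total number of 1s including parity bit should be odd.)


Number of 1s in data: 7
Parity bit: 0

0


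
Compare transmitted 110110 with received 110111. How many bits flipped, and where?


XOR: 000001

1 error(s) at position(s): 5


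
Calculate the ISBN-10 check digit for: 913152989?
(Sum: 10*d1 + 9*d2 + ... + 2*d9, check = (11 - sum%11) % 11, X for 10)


Weighted sum: 248
248 mod 11 = 6

Check digit: 5


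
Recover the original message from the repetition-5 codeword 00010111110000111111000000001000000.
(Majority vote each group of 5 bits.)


Groups: 00010, 11111, 00001, 11111, 00000, 00010, 00000
Majority votes: 0101000

0101000


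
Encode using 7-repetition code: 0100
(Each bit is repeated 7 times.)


Each bit -> 7 copies

0000000111111100000000000000


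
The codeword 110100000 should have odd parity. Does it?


Number of 1s: 3

Yes, parity is correct (3 ones)


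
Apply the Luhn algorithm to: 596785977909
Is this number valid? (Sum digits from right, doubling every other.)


Luhn sum = 71
71 mod 10 = 1

Invalid (Luhn sum mod 10 = 1)


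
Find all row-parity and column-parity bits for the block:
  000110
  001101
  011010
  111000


Row parities: 0111
Column parities: 101001

Row P: 0111, Col P: 101001, Corner: 1


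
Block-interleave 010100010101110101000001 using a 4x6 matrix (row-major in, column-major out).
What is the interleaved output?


Matrix:
  010100
  010101
  110101
  000001
Read columns: 001011100000111000000111

001011100000111000000111


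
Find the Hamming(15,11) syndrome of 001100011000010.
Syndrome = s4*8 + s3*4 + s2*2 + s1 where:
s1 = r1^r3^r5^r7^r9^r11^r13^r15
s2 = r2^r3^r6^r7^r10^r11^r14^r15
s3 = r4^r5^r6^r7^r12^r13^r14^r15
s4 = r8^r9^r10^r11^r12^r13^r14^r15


s1=0, s2=0, s3=0, s4=1

Syndrome = 8 (error at position 8)


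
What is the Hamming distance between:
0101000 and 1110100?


XOR: 1011100
Count of 1s: 4

4


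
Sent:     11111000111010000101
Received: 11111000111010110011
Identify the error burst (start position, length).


XOR: 00000000000000110110

Burst at position 14, length 5


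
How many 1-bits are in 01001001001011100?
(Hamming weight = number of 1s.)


Counting 1s in 01001001001011100

7


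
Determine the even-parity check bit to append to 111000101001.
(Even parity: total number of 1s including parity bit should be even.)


Number of 1s in data: 6
Parity bit: 0

0


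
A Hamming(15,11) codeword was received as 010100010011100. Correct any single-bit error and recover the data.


Syndrome = 4: error at position 4

Data: 00000011100 (corrected bit 4)


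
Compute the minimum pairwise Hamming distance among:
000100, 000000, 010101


Comparing all pairs, minimum distance: 1
Can detect 0 errors, correct 0 errors

1


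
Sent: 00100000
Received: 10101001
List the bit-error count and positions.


XOR: 10001001

3 error(s) at position(s): 0, 4, 7


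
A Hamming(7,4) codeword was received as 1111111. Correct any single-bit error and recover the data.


Syndrome = 0: no error detected

Data: 1111 (no errors)


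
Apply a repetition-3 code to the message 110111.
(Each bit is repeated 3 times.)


Each bit -> 3 copies

111111000111111111


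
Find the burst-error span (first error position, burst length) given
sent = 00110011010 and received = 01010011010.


XOR: 01100000000

Burst at position 1, length 2


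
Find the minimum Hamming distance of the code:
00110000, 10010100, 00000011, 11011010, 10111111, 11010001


Comparing all pairs, minimum distance: 3
Can detect 2 errors, correct 1 errors

3


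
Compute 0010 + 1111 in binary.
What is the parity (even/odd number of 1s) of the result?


0010 = 2
1111 = 15
Sum = 17 = 10001
1s count = 2

even parity (2 ones in 10001)


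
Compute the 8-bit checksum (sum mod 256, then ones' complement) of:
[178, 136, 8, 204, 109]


Sum = 635 mod 256 = 123
Complement = 132

132


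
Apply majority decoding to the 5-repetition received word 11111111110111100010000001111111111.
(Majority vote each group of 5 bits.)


Groups: 11111, 11111, 01111, 00010, 00000, 11111, 11111
Majority votes: 1110011

1110011


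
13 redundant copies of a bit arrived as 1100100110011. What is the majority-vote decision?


Ones: 7 out of 13
Threshold: 7

1 (7/13 voted 1)


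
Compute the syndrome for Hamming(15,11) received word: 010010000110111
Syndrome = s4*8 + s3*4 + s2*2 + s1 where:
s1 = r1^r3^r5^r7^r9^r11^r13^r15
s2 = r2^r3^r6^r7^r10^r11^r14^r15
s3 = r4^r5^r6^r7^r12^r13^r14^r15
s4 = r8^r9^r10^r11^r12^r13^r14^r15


s1=0, s2=1, s3=0, s4=1

Syndrome = 10 (error at position 10)


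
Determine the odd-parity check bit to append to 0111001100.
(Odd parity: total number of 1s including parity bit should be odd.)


Number of 1s in data: 5
Parity bit: 0

0


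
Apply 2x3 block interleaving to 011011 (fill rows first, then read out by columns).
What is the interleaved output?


Matrix:
  011
  011
Read columns: 001111

001111


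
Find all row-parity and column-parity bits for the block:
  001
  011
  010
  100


Row parities: 1011
Column parities: 100

Row P: 1011, Col P: 100, Corner: 1


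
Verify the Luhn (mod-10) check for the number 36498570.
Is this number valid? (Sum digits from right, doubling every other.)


Luhn sum = 46
46 mod 10 = 6

Invalid (Luhn sum mod 10 = 6)


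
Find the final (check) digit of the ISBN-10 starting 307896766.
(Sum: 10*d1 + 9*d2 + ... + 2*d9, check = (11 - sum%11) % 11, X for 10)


Weighted sum: 284
284 mod 11 = 9

Check digit: 2


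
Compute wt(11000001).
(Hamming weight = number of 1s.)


Counting 1s in 11000001

3


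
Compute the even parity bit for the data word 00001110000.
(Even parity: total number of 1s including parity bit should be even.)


Number of 1s in data: 3
Parity bit: 1

1


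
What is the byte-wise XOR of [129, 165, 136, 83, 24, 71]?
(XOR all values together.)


XOR chain: 129 ^ 165 ^ 136 ^ 83 ^ 24 ^ 71 = 160

160


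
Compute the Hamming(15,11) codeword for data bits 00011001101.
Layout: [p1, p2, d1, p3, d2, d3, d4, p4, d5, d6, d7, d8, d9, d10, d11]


Parity bits: p1=0, p2=0, p3=0, p4=0

000000101001101


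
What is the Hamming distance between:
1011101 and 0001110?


XOR: 1010011
Count of 1s: 4

4


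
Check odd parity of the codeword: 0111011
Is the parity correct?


Number of 1s: 5

Yes, parity is correct (5 ones)


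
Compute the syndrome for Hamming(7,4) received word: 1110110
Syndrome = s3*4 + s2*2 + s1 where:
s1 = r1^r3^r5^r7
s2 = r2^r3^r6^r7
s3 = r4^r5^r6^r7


s1=1, s2=1, s3=0

Syndrome = 3 (error at position 3)


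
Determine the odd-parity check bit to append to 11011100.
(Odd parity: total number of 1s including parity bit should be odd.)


Number of 1s in data: 5
Parity bit: 0

0


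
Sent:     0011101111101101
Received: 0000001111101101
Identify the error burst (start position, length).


XOR: 0011100000000000

Burst at position 2, length 3


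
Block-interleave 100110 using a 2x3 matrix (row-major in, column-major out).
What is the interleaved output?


Matrix:
  100
  110
Read columns: 110100

110100


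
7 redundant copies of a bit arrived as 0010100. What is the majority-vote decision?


Ones: 2 out of 7
Threshold: 4

0 (2/7 voted 1)


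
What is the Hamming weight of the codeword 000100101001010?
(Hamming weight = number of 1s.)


Counting 1s in 000100101001010

5


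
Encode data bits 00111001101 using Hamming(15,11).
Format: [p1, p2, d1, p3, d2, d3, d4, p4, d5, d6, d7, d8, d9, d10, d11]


Parity bits: p1=0, p2=1, p3=1, p4=0

010101101001101


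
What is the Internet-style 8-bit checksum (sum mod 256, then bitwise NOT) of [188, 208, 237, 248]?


Sum = 881 mod 256 = 113
Complement = 142

142


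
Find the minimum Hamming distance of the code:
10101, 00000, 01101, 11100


Comparing all pairs, minimum distance: 2
Can detect 1 errors, correct 0 errors

2


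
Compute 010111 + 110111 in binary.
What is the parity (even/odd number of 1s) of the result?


010111 = 23
110111 = 55
Sum = 78 = 1001110
1s count = 4

even parity (4 ones in 1001110)


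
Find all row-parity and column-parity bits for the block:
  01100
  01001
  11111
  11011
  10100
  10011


Row parities: 001001
Column parities: 00110

Row P: 001001, Col P: 00110, Corner: 0


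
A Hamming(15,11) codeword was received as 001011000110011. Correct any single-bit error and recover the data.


Syndrome = 0: no error detected

Data: 11100110011 (no errors)


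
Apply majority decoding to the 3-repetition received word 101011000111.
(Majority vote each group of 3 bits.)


Groups: 101, 011, 000, 111
Majority votes: 1101

1101


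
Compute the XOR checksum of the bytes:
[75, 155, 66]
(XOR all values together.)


XOR chain: 75 ^ 155 ^ 66 = 146

146


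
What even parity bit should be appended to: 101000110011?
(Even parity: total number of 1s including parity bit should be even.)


Number of 1s in data: 6
Parity bit: 0

0


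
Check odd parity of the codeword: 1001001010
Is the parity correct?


Number of 1s: 4

No, parity error (4 ones)


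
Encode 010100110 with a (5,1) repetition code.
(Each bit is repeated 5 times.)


Each bit -> 5 copies

000001111100000111110000000000111111111100000


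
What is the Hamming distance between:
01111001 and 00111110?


XOR: 01000111
Count of 1s: 4

4


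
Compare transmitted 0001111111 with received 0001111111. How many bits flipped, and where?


XOR: 0000000000

0 errors (received matches sent)


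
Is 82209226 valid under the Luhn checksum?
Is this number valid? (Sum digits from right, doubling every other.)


Luhn sum = 34
34 mod 10 = 4

Invalid (Luhn sum mod 10 = 4)


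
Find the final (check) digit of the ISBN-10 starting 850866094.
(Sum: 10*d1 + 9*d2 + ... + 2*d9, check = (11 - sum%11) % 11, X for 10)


Weighted sum: 282
282 mod 11 = 7

Check digit: 4


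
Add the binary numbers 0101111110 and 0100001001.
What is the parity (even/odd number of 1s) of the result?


0101111110 = 382
0100001001 = 265
Sum = 647 = 1010000111
1s count = 5

odd parity (5 ones in 1010000111)


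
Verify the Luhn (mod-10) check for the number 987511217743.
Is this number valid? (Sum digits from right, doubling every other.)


Luhn sum = 58
58 mod 10 = 8

Invalid (Luhn sum mod 10 = 8)


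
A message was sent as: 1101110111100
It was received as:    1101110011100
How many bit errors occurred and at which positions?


XOR: 0000000100000

1 error(s) at position(s): 7


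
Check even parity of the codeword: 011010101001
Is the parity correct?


Number of 1s: 6

Yes, parity is correct (6 ones)


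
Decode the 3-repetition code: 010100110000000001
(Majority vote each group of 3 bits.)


Groups: 010, 100, 110, 000, 000, 001
Majority votes: 001000

001000


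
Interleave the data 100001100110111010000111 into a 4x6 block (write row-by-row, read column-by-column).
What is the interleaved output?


Matrix:
  100001
  100110
  111010
  000111
Read columns: 111000100010010101111001

111000100010010101111001


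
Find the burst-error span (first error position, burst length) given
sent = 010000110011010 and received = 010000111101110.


XOR: 000000001110100

Burst at position 8, length 5


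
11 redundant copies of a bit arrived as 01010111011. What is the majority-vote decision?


Ones: 7 out of 11
Threshold: 6

1 (7/11 voted 1)


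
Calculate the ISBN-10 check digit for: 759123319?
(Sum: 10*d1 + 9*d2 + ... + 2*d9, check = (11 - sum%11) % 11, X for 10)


Weighted sum: 254
254 mod 11 = 1

Check digit: X


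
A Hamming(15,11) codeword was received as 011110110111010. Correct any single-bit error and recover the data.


Syndrome = 12: error at position 12

Data: 11010110010 (corrected bit 12)


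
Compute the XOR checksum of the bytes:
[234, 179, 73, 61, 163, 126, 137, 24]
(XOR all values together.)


XOR chain: 234 ^ 179 ^ 73 ^ 61 ^ 163 ^ 126 ^ 137 ^ 24 = 97

97


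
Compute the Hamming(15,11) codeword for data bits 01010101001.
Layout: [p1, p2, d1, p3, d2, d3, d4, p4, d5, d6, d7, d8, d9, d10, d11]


Parity bits: p1=1, p2=1, p3=0, p4=1

110010110101001


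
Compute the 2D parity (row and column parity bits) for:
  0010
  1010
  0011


Row parities: 100
Column parities: 1011

Row P: 100, Col P: 1011, Corner: 1


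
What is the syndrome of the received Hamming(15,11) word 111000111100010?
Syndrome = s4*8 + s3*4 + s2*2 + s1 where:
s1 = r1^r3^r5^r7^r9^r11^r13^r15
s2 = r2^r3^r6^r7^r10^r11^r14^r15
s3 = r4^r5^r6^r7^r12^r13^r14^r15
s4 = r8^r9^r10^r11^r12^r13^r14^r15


s1=0, s2=1, s3=0, s4=0

Syndrome = 2 (error at position 2)


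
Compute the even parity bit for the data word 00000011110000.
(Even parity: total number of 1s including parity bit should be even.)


Number of 1s in data: 4
Parity bit: 0

0


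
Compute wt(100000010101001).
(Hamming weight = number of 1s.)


Counting 1s in 100000010101001

5


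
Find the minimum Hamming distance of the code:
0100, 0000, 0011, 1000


Comparing all pairs, minimum distance: 1
Can detect 0 errors, correct 0 errors

1


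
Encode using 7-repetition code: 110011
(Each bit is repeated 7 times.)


Each bit -> 7 copies

111111111111110000000000000011111111111111


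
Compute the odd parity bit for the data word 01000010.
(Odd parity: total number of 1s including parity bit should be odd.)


Number of 1s in data: 2
Parity bit: 1

1


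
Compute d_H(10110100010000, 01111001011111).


XOR: 11001101001111
Count of 1s: 9

9


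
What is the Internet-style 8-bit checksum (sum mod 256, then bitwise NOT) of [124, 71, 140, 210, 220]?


Sum = 765 mod 256 = 253
Complement = 2

2


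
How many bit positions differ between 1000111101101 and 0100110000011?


XOR: 1100001101110
Count of 1s: 7

7


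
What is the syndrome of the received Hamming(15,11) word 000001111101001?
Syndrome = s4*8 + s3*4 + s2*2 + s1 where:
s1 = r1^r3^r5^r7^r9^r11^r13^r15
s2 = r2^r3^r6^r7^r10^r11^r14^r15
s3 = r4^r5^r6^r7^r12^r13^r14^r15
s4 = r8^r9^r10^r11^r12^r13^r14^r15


s1=1, s2=0, s3=0, s4=1

Syndrome = 9 (error at position 9)


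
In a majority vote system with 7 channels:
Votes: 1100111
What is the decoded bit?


Ones: 5 out of 7
Threshold: 4

1 (5/7 voted 1)


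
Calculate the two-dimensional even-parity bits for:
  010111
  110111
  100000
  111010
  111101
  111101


Row parities: 011011
Column parities: 111010

Row P: 011011, Col P: 111010, Corner: 0


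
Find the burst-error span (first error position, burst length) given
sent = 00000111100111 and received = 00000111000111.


XOR: 00000000100000

Burst at position 8, length 1


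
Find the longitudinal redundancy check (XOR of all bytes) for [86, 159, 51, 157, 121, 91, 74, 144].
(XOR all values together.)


XOR chain: 86 ^ 159 ^ 51 ^ 157 ^ 121 ^ 91 ^ 74 ^ 144 = 159

159


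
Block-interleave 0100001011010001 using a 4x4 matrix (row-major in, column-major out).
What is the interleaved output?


Matrix:
  0100
  0010
  1101
  0001
Read columns: 0010101001000011

0010101001000011


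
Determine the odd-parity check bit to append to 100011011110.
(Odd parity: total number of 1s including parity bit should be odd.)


Number of 1s in data: 7
Parity bit: 0

0


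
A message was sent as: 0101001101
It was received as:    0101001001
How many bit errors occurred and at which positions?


XOR: 0000000100

1 error(s) at position(s): 7


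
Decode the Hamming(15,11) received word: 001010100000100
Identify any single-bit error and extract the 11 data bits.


Syndrome = 12: error at position 12

Data: 11010001100 (corrected bit 12)


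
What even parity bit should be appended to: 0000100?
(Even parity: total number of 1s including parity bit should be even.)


Number of 1s in data: 1
Parity bit: 1

1


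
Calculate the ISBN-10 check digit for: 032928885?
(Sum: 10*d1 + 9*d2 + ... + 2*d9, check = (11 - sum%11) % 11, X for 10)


Weighted sum: 224
224 mod 11 = 4

Check digit: 7


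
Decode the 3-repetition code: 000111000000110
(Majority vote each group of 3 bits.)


Groups: 000, 111, 000, 000, 110
Majority votes: 01001

01001


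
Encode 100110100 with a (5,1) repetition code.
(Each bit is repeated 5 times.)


Each bit -> 5 copies

111110000000000111111111100000111110000000000


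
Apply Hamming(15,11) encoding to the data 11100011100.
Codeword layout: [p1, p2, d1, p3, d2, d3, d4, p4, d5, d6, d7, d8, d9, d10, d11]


Parity bits: p1=0, p2=1, p3=0, p4=1

011011010011100


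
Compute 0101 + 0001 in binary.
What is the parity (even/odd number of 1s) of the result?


0101 = 5
0001 = 1
Sum = 6 = 110
1s count = 2

even parity (2 ones in 110)


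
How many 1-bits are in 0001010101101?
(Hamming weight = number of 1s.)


Counting 1s in 0001010101101

6


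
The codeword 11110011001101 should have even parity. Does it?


Number of 1s: 9

No, parity error (9 ones)


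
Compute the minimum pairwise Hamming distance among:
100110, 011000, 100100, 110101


Comparing all pairs, minimum distance: 1
Can detect 0 errors, correct 0 errors

1


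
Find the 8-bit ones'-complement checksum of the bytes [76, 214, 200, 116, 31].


Sum = 637 mod 256 = 125
Complement = 130

130


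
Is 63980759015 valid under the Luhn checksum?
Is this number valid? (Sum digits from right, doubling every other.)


Luhn sum = 54
54 mod 10 = 4

Invalid (Luhn sum mod 10 = 4)


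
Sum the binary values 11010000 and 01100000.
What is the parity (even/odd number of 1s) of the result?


11010000 = 208
01100000 = 96
Sum = 304 = 100110000
1s count = 3

odd parity (3 ones in 100110000)


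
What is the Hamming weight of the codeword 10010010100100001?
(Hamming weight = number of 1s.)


Counting 1s in 10010010100100001

6


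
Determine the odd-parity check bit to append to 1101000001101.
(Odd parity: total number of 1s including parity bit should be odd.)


Number of 1s in data: 6
Parity bit: 1

1


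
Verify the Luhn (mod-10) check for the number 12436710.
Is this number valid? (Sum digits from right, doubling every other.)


Luhn sum = 27
27 mod 10 = 7

Invalid (Luhn sum mod 10 = 7)


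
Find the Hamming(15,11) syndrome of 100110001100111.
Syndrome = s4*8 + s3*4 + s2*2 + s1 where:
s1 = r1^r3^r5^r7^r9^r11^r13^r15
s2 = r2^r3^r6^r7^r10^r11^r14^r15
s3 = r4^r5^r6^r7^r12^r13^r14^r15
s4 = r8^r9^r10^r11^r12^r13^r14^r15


s1=1, s2=1, s3=1, s4=1

Syndrome = 15 (error at position 15)


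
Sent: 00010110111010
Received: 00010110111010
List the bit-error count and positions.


XOR: 00000000000000

0 errors (received matches sent)


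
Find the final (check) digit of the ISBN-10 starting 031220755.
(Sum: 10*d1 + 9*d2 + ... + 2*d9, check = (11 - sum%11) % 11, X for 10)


Weighted sum: 114
114 mod 11 = 4

Check digit: 7


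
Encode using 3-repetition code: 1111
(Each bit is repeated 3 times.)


Each bit -> 3 copies

111111111111


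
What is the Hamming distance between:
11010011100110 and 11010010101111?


XOR: 00000001001001
Count of 1s: 3

3


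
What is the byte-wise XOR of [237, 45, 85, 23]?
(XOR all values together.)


XOR chain: 237 ^ 45 ^ 85 ^ 23 = 130

130


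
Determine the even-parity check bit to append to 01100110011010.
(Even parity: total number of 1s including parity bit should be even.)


Number of 1s in data: 7
Parity bit: 1

1


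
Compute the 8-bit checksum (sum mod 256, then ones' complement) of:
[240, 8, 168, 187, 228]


Sum = 831 mod 256 = 63
Complement = 192

192


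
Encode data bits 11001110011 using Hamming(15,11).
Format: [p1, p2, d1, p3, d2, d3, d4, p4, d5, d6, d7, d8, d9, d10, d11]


Parity bits: p1=1, p2=1, p3=1, p4=1

111110011110011


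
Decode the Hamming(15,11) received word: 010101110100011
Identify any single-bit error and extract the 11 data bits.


Syndrome = 4: error at position 4

Data: 00110100011 (corrected bit 4)


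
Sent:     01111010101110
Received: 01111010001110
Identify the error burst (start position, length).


XOR: 00000000100000

Burst at position 8, length 1


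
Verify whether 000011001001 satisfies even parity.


Number of 1s: 4

Yes, parity is correct (4 ones)


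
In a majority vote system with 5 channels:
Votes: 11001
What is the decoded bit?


Ones: 3 out of 5
Threshold: 3

1 (3/5 voted 1)


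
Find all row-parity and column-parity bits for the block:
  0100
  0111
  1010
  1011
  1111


Row parities: 11010
Column parities: 1101

Row P: 11010, Col P: 1101, Corner: 1


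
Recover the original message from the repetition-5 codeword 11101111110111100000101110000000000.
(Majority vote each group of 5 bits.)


Groups: 11101, 11111, 01111, 00000, 10111, 00000, 00000
Majority votes: 1110100

1110100


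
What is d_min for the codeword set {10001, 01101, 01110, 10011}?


Comparing all pairs, minimum distance: 1
Can detect 0 errors, correct 0 errors

1


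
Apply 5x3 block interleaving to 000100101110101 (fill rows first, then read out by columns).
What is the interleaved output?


Matrix:
  000
  100
  101
  110
  101
Read columns: 011110001000101

011110001000101


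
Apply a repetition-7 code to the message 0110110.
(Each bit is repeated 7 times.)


Each bit -> 7 copies

0000000111111111111110000000111111111111110000000


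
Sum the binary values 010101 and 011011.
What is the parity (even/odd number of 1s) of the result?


010101 = 21
011011 = 27
Sum = 48 = 110000
1s count = 2

even parity (2 ones in 110000)


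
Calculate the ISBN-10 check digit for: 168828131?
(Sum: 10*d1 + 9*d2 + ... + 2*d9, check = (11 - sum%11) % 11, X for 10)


Weighted sum: 251
251 mod 11 = 9

Check digit: 2


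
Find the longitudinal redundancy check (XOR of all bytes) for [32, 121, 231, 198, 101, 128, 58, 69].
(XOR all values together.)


XOR chain: 32 ^ 121 ^ 231 ^ 198 ^ 101 ^ 128 ^ 58 ^ 69 = 226

226


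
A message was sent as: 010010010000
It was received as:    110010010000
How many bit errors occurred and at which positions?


XOR: 100000000000

1 error(s) at position(s): 0


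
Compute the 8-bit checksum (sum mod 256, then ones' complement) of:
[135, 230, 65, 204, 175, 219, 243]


Sum = 1271 mod 256 = 247
Complement = 8

8


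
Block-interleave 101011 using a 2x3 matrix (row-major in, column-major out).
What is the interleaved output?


Matrix:
  101
  011
Read columns: 100111

100111


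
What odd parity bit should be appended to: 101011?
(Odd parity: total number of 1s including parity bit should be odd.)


Number of 1s in data: 4
Parity bit: 1

1


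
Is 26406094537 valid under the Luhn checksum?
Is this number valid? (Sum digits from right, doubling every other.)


Luhn sum = 50
50 mod 10 = 0

Valid (Luhn sum mod 10 = 0)


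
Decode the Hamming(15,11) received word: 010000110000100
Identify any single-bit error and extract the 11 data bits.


Syndrome = 0: no error detected

Data: 00010000100 (no errors)


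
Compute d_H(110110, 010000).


XOR: 100110
Count of 1s: 3

3


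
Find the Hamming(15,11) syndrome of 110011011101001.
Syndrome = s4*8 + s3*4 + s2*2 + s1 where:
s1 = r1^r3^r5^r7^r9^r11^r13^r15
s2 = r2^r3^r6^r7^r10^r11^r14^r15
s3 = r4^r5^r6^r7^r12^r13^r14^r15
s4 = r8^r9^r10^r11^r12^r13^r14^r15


s1=0, s2=0, s3=0, s4=1

Syndrome = 8 (error at position 8)
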